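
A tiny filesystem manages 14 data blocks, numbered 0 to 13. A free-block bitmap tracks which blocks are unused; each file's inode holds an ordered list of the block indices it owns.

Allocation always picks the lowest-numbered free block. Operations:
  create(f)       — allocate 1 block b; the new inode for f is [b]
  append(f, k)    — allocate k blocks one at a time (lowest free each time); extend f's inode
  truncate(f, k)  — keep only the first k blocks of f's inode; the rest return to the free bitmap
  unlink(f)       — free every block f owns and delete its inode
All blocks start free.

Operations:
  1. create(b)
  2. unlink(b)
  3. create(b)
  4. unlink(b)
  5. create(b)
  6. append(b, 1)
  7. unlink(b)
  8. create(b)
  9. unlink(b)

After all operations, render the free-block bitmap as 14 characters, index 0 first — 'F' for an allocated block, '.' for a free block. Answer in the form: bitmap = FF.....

bitmap = ..............

after create(b) → b:[0]  free=[F.............]
after unlink(b) →   free=[..............]
after create(b) → b:[0]  free=[F.............]
after unlink(b) →   free=[..............]
after create(b) → b:[0]  free=[F.............]
after append(b, 1) → b:[0, 1]  free=[FF............]
after unlink(b) →   free=[..............]
after create(b) → b:[0]  free=[F.............]
after unlink(b) →   free=[..............]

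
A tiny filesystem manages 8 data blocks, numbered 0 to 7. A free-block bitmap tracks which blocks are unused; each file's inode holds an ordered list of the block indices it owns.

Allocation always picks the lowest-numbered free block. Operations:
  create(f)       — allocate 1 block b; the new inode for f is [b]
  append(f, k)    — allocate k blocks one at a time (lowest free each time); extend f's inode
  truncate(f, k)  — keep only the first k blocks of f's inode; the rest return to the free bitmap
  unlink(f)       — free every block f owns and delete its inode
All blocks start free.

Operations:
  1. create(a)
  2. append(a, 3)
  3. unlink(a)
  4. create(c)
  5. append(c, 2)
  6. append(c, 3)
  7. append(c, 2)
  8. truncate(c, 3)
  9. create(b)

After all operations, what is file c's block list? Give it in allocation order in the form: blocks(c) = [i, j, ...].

[1] create(a) — a=0 (map F.......)
[2] append(a, 3) — a=0,1,2,3 (map FFFF....)
[3] unlink(a) —  (map ........)
[4] create(c) — c=0 (map F.......)
[5] append(c, 2) — c=0,1,2 (map FFF.....)
[6] append(c, 3) — c=0,1,2,3,4,5 (map FFFFFF..)
[7] append(c, 2) — c=0,1,2,3,4,5,6,7 (map FFFFFFFF)
[8] truncate(c, 3) — c=0,1,2 (map FFF.....)
[9] create(b) — b=3 c=0,1,2 (map FFFF....)

blocks(c) = [0, 1, 2]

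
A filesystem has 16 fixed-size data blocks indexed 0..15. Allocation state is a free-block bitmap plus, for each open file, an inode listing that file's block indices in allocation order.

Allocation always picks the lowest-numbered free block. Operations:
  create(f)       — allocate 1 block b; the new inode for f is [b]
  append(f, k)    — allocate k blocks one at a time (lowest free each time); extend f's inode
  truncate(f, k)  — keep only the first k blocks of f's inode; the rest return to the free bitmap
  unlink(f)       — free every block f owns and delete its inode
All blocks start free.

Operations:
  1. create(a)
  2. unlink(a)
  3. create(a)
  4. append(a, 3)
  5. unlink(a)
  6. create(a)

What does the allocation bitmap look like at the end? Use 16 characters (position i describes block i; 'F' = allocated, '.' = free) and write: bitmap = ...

[1] create(a) — a=0 (map F...............)
[2] unlink(a) —  (map ................)
[3] create(a) — a=0 (map F...............)
[4] append(a, 3) — a=0,1,2,3 (map FFFF............)
[5] unlink(a) —  (map ................)
[6] create(a) — a=0 (map F...............)

bitmap = F...............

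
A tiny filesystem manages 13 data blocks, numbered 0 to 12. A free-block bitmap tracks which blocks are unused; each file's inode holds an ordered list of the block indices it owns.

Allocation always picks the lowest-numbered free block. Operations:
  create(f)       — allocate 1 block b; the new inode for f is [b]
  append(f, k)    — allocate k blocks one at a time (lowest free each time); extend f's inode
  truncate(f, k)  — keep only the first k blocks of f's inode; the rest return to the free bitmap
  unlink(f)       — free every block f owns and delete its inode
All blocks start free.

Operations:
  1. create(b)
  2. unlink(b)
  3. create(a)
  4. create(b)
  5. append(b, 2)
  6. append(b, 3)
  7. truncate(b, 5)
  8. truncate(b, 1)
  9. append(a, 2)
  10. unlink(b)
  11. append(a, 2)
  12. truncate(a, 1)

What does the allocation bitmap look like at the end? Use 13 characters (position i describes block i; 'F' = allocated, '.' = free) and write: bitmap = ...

bitmap = F............

  1. create(b)  ⇒  F............  {b→[0]}
  2. unlink(b)  ⇒  .............  {}
  3. create(a)  ⇒  F............  {a→[0]}
  4. create(b)  ⇒  FF...........  {a→[0]; b→[1]}
  5. append(b, 2)  ⇒  FFFF.........  {a→[0]; b→[1, 2, 3]}
  6. append(b, 3)  ⇒  FFFFFFF......  {a→[0]; b→[1, 2, 3, 4, 5, 6]}
  7. truncate(b, 5)  ⇒  FFFFFF.......  {a→[0]; b→[1, 2, 3, 4, 5]}
  8. truncate(b, 1)  ⇒  FF...........  {a→[0]; b→[1]}
  9. append(a, 2)  ⇒  FFFF.........  {a→[0, 2, 3]; b→[1]}
  10. unlink(b)  ⇒  F.FF.........  {a→[0, 2, 3]}
  11. append(a, 2)  ⇒  FFFFF........  {a→[0, 2, 3, 1, 4]}
  12. truncate(a, 1)  ⇒  F............  {a→[0]}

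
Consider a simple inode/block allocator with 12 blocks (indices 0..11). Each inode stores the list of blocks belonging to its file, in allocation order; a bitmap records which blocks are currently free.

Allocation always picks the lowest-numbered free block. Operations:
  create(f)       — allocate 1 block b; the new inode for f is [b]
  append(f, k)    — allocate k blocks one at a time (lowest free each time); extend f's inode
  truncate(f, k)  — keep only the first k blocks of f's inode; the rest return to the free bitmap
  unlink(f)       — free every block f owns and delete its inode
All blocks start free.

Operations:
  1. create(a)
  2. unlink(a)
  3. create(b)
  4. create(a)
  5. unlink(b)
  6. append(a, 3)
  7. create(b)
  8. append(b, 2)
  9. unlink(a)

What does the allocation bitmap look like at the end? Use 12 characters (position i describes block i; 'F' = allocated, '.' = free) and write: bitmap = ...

bitmap = ....FFF.....

[1] create(a) — a=0 (map F...........)
[2] unlink(a) —  (map ............)
[3] create(b) — b=0 (map F...........)
[4] create(a) — a=1 b=0 (map FF..........)
[5] unlink(b) — a=1 (map .F..........)
[6] append(a, 3) — a=1,0,2,3 (map FFFF........)
[7] create(b) — a=1,0,2,3 b=4 (map FFFFF.......)
[8] append(b, 2) — a=1,0,2,3 b=4,5,6 (map FFFFFFF.....)
[9] unlink(a) — b=4,5,6 (map ....FFF.....)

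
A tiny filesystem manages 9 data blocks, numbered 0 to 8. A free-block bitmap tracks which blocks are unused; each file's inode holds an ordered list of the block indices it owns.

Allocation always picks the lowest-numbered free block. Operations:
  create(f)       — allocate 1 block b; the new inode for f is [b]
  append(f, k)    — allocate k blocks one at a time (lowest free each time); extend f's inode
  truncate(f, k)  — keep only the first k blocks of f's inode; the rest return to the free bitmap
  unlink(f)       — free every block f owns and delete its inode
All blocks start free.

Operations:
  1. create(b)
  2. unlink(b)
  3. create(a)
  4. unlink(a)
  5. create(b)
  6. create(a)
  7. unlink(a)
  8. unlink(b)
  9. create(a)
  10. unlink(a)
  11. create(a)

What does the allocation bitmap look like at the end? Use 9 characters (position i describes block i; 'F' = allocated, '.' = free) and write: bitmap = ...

bitmap = F........

create(b): bitmap=F........ | b=[0]
unlink(b): bitmap=......... | 
create(a): bitmap=F........ | a=[0]
unlink(a): bitmap=......... | 
create(b): bitmap=F........ | b=[0]
create(a): bitmap=FF....... | a=[1] b=[0]
unlink(a): bitmap=F........ | b=[0]
unlink(b): bitmap=......... | 
create(a): bitmap=F........ | a=[0]
unlink(a): bitmap=......... | 
create(a): bitmap=F........ | a=[0]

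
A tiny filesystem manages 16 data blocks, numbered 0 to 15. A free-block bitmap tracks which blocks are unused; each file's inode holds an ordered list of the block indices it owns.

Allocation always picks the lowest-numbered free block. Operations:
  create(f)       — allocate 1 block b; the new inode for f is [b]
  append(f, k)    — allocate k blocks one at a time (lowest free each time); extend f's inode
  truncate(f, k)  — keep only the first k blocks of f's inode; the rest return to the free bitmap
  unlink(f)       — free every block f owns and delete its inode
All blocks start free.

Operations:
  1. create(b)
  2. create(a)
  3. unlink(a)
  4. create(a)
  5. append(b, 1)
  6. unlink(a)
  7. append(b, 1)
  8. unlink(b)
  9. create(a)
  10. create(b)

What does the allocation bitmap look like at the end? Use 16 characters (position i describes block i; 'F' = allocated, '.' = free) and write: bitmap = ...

bitmap = FF..............

after create(b) → b:[0]  free=[F...............]
after create(a) → a:[1], b:[0]  free=[FF..............]
after unlink(a) → b:[0]  free=[F...............]
after create(a) → a:[1], b:[0]  free=[FF..............]
after append(b, 1) → a:[1], b:[0, 2]  free=[FFF.............]
after unlink(a) → b:[0, 2]  free=[F.F.............]
after append(b, 1) → b:[0, 2, 1]  free=[FFF.............]
after unlink(b) →   free=[................]
after create(a) → a:[0]  free=[F...............]
after create(b) → a:[0], b:[1]  free=[FF..............]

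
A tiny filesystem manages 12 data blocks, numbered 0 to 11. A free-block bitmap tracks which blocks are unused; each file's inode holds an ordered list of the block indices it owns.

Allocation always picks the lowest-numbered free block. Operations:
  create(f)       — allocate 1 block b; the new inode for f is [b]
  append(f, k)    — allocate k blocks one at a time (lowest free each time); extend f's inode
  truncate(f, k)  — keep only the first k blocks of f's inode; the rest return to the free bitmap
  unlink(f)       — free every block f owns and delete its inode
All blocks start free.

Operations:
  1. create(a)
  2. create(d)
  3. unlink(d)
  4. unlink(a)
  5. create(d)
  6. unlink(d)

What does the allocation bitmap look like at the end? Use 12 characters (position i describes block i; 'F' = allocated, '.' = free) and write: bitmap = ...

[1] create(a) — a=0 (map F...........)
[2] create(d) — a=0 d=1 (map FF..........)
[3] unlink(d) — a=0 (map F...........)
[4] unlink(a) —  (map ............)
[5] create(d) — d=0 (map F...........)
[6] unlink(d) —  (map ............)

bitmap = ............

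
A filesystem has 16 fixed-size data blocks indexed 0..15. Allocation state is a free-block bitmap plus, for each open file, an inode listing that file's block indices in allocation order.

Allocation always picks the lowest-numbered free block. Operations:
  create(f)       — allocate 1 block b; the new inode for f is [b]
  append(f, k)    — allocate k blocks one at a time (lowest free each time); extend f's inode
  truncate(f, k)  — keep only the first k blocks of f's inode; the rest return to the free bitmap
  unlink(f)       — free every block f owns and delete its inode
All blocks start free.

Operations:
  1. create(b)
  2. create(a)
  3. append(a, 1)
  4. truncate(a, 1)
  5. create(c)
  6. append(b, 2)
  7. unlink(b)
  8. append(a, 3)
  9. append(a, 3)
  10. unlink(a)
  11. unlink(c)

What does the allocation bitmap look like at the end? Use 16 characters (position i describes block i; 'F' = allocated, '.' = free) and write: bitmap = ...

bitmap = ................

after create(b) → b:[0]  free=[F...............]
after create(a) → a:[1], b:[0]  free=[FF..............]
after append(a, 1) → a:[1, 2], b:[0]  free=[FFF.............]
after truncate(a, 1) → a:[1], b:[0]  free=[FF..............]
after create(c) → a:[1], b:[0], c:[2]  free=[FFF.............]
after append(b, 2) → a:[1], b:[0, 3, 4], c:[2]  free=[FFFFF...........]
after unlink(b) → a:[1], c:[2]  free=[.FF.............]
after append(a, 3) → a:[1, 0, 3, 4], c:[2]  free=[FFFFF...........]
after append(a, 3) → a:[1, 0, 3, 4, 5, 6, 7], c:[2]  free=[FFFFFFFF........]
after unlink(a) → c:[2]  free=[..F.............]
after unlink(c) →   free=[................]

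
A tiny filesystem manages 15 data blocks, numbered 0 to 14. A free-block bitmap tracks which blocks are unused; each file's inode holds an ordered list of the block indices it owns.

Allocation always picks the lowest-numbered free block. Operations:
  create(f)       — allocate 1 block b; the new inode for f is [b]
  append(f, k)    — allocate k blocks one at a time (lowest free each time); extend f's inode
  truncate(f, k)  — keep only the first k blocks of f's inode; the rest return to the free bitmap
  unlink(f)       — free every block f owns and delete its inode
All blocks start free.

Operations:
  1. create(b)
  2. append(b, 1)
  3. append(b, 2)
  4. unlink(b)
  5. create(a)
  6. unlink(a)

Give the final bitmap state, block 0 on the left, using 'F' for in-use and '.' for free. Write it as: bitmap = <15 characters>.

bitmap = ...............

[1] create(b) — b=0 (map F..............)
[2] append(b, 1) — b=0,1 (map FF.............)
[3] append(b, 2) — b=0,1,2,3 (map FFFF...........)
[4] unlink(b) —  (map ...............)
[5] create(a) — a=0 (map F..............)
[6] unlink(a) —  (map ...............)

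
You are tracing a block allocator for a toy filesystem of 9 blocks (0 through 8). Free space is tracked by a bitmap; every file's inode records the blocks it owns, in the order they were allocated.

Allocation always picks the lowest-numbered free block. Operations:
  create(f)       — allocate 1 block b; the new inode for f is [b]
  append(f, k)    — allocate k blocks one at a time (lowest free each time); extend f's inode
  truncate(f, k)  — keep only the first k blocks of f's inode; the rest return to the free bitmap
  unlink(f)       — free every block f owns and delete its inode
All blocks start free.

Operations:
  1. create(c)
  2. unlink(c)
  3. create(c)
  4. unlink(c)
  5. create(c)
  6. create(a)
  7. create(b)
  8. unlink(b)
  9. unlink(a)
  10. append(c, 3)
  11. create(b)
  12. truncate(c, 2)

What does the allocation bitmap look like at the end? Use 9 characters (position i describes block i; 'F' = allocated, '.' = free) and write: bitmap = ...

bitmap = FF..F....

after create(c) → c:[0]  free=[F........]
after unlink(c) →   free=[.........]
after create(c) → c:[0]  free=[F........]
after unlink(c) →   free=[.........]
after create(c) → c:[0]  free=[F........]
after create(a) → a:[1], c:[0]  free=[FF.......]
after create(b) → a:[1], b:[2], c:[0]  free=[FFF......]
after unlink(b) → a:[1], c:[0]  free=[FF.......]
after unlink(a) → c:[0]  free=[F........]
after append(c, 3) → c:[0, 1, 2, 3]  free=[FFFF.....]
after create(b) → b:[4], c:[0, 1, 2, 3]  free=[FFFFF....]
after truncate(c, 2) → b:[4], c:[0, 1]  free=[FF..F....]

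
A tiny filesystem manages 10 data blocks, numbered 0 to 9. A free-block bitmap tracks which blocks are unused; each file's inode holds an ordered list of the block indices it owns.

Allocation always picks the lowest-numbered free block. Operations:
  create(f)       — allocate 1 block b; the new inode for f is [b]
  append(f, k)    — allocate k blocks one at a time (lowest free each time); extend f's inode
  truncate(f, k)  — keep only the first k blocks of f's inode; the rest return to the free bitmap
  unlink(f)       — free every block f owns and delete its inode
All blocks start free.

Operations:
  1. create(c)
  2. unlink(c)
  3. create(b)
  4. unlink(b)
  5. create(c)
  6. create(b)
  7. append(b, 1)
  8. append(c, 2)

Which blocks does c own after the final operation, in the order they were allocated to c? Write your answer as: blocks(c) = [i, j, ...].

blocks(c) = [0, 3, 4]

[1] create(c) — c=0 (map F.........)
[2] unlink(c) —  (map ..........)
[3] create(b) — b=0 (map F.........)
[4] unlink(b) —  (map ..........)
[5] create(c) — c=0 (map F.........)
[6] create(b) — b=1 c=0 (map FF........)
[7] append(b, 1) — b=1,2 c=0 (map FFF.......)
[8] append(c, 2) — b=1,2 c=0,3,4 (map FFFFF.....)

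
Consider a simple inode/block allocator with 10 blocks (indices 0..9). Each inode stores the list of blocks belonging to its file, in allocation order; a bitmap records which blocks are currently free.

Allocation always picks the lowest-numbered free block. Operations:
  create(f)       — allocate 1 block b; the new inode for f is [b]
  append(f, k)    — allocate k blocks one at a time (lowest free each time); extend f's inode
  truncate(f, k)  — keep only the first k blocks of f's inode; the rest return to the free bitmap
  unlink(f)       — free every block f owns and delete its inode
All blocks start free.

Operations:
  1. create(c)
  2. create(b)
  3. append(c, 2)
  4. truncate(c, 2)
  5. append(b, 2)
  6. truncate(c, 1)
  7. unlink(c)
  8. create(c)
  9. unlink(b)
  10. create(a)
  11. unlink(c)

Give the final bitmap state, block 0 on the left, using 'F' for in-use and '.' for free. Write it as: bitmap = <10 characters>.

bitmap = .F........

create(c): bitmap=F......... | c=[0]
create(b): bitmap=FF........ | b=[1] c=[0]
append(c, 2): bitmap=FFFF...... | b=[1] c=[0, 2, 3]
truncate(c, 2): bitmap=FFF....... | b=[1] c=[0, 2]
append(b, 2): bitmap=FFFFF..... | b=[1, 3, 4] c=[0, 2]
truncate(c, 1): bitmap=FF.FF..... | b=[1, 3, 4] c=[0]
unlink(c): bitmap=.F.FF..... | b=[1, 3, 4]
create(c): bitmap=FF.FF..... | b=[1, 3, 4] c=[0]
unlink(b): bitmap=F......... | c=[0]
create(a): bitmap=FF........ | a=[1] c=[0]
unlink(c): bitmap=.F........ | a=[1]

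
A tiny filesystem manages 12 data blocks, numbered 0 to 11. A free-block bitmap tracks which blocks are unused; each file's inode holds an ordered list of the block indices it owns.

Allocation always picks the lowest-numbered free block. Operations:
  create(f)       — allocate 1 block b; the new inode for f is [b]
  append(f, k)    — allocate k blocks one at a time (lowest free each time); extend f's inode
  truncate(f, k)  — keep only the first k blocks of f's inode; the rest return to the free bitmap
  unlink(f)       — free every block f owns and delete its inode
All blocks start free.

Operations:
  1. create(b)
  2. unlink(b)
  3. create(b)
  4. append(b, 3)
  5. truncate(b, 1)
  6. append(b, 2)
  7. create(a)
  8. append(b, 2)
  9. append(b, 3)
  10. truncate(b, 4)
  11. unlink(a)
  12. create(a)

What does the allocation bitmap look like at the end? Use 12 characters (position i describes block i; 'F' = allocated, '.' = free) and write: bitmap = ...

bitmap = FFFFF.......

create(b): bitmap=F........... | b=[0]
unlink(b): bitmap=............ | 
create(b): bitmap=F........... | b=[0]
append(b, 3): bitmap=FFFF........ | b=[0, 1, 2, 3]
truncate(b, 1): bitmap=F........... | b=[0]
append(b, 2): bitmap=FFF......... | b=[0, 1, 2]
create(a): bitmap=FFFF........ | a=[3] b=[0, 1, 2]
append(b, 2): bitmap=FFFFFF...... | a=[3] b=[0, 1, 2, 4, 5]
append(b, 3): bitmap=FFFFFFFFF... | a=[3] b=[0, 1, 2, 4, 5, 6, 7, 8]
truncate(b, 4): bitmap=FFFFF....... | a=[3] b=[0, 1, 2, 4]
unlink(a): bitmap=FFF.F....... | b=[0, 1, 2, 4]
create(a): bitmap=FFFFF....... | a=[3] b=[0, 1, 2, 4]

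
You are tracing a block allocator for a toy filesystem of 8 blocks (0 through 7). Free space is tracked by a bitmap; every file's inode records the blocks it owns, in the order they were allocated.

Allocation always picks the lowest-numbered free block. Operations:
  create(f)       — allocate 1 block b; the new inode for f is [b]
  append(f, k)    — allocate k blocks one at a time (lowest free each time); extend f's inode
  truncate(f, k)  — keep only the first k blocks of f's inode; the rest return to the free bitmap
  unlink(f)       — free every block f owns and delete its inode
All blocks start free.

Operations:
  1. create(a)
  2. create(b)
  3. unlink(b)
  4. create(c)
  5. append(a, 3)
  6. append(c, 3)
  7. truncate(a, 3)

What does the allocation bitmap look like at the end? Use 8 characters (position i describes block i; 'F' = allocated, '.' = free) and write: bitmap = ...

bitmap = FFFF.FFF

[1] create(a) — a=0 (map F.......)
[2] create(b) — a=0 b=1 (map FF......)
[3] unlink(b) — a=0 (map F.......)
[4] create(c) — a=0 c=1 (map FF......)
[5] append(a, 3) — a=0,2,3,4 c=1 (map FFFFF...)
[6] append(c, 3) — a=0,2,3,4 c=1,5,6,7 (map FFFFFFFF)
[7] truncate(a, 3) — a=0,2,3 c=1,5,6,7 (map FFFF.FFF)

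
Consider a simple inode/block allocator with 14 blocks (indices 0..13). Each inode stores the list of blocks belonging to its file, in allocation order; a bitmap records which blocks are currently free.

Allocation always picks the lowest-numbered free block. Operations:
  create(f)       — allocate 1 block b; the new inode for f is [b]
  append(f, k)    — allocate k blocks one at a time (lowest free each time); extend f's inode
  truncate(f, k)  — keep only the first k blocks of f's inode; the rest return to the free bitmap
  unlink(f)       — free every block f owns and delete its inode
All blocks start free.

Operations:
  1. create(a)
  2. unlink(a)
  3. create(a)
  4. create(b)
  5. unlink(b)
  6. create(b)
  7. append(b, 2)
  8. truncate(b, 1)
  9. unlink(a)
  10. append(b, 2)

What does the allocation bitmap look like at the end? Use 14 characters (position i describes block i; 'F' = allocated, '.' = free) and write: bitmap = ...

bitmap = FFF...........

after create(a) → a:[0]  free=[F.............]
after unlink(a) →   free=[..............]
after create(a) → a:[0]  free=[F.............]
after create(b) → a:[0], b:[1]  free=[FF............]
after unlink(b) → a:[0]  free=[F.............]
after create(b) → a:[0], b:[1]  free=[FF............]
after append(b, 2) → a:[0], b:[1, 2, 3]  free=[FFFF..........]
after truncate(b, 1) → a:[0], b:[1]  free=[FF............]
after unlink(a) → b:[1]  free=[.F............]
after append(b, 2) → b:[1, 0, 2]  free=[FFF...........]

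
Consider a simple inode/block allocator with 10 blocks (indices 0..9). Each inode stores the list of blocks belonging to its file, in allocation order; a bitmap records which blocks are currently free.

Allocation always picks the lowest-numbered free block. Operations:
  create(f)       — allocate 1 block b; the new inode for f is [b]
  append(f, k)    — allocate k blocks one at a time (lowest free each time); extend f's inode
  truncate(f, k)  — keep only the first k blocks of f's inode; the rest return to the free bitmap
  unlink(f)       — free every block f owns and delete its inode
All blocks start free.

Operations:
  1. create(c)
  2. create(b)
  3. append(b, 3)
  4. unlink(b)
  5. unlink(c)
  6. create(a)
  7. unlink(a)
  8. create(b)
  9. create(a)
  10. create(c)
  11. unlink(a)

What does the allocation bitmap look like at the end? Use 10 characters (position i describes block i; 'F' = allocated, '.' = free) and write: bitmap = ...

  1. create(c)  ⇒  F.........  {c→[0]}
  2. create(b)  ⇒  FF........  {b→[1]; c→[0]}
  3. append(b, 3)  ⇒  FFFFF.....  {b→[1, 2, 3, 4]; c→[0]}
  4. unlink(b)  ⇒  F.........  {c→[0]}
  5. unlink(c)  ⇒  ..........  {}
  6. create(a)  ⇒  F.........  {a→[0]}
  7. unlink(a)  ⇒  ..........  {}
  8. create(b)  ⇒  F.........  {b→[0]}
  9. create(a)  ⇒  FF........  {a→[1]; b→[0]}
  10. create(c)  ⇒  FFF.......  {a→[1]; b→[0]; c→[2]}
  11. unlink(a)  ⇒  F.F.......  {b→[0]; c→[2]}

bitmap = F.F.......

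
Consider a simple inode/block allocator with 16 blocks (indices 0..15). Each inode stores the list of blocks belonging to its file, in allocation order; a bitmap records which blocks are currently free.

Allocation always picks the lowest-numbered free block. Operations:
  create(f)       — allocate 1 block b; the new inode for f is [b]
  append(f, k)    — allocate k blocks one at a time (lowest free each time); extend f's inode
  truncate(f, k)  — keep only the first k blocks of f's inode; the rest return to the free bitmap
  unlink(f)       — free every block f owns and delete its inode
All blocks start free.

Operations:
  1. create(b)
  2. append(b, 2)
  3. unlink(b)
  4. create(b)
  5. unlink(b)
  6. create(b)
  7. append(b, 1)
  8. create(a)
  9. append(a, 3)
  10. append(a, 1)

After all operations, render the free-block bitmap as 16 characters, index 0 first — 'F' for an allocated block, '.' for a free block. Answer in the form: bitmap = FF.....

bitmap = FFFFFFF.........

after create(b) → b:[0]  free=[F...............]
after append(b, 2) → b:[0, 1, 2]  free=[FFF.............]
after unlink(b) →   free=[................]
after create(b) → b:[0]  free=[F...............]
after unlink(b) →   free=[................]
after create(b) → b:[0]  free=[F...............]
after append(b, 1) → b:[0, 1]  free=[FF..............]
after create(a) → a:[2], b:[0, 1]  free=[FFF.............]
after append(a, 3) → a:[2, 3, 4, 5], b:[0, 1]  free=[FFFFFF..........]
after append(a, 1) → a:[2, 3, 4, 5, 6], b:[0, 1]  free=[FFFFFFF.........]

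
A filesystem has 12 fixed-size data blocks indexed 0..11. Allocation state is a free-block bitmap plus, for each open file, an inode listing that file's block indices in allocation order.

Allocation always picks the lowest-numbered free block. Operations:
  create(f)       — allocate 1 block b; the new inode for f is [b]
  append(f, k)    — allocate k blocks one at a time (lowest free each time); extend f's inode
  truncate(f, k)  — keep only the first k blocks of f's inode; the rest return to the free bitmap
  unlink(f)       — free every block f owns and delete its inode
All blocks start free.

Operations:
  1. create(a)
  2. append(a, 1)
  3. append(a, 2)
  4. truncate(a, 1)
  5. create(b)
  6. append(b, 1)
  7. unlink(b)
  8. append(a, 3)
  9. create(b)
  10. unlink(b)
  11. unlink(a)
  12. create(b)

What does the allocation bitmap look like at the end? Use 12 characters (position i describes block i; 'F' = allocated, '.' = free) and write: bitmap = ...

bitmap = F...........

create(a): bitmap=F........... | a=[0]
append(a, 1): bitmap=FF.......... | a=[0, 1]
append(a, 2): bitmap=FFFF........ | a=[0, 1, 2, 3]
truncate(a, 1): bitmap=F........... | a=[0]
create(b): bitmap=FF.......... | a=[0] b=[1]
append(b, 1): bitmap=FFF......... | a=[0] b=[1, 2]
unlink(b): bitmap=F........... | a=[0]
append(a, 3): bitmap=FFFF........ | a=[0, 1, 2, 3]
create(b): bitmap=FFFFF....... | a=[0, 1, 2, 3] b=[4]
unlink(b): bitmap=FFFF........ | a=[0, 1, 2, 3]
unlink(a): bitmap=............ | 
create(b): bitmap=F........... | b=[0]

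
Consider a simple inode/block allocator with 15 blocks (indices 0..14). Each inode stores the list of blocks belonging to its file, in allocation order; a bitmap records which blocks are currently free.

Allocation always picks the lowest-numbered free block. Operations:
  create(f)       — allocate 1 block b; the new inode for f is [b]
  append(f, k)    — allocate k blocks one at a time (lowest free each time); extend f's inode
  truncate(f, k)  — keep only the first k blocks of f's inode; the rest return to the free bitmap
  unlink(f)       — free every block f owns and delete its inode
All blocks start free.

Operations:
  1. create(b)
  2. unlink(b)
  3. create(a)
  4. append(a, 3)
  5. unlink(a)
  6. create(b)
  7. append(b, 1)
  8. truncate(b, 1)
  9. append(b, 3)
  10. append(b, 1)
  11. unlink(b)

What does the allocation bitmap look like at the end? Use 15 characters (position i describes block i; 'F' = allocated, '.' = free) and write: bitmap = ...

bitmap = ...............

[1] create(b) — b=0 (map F..............)
[2] unlink(b) —  (map ...............)
[3] create(a) — a=0 (map F..............)
[4] append(a, 3) — a=0,1,2,3 (map FFFF...........)
[5] unlink(a) —  (map ...............)
[6] create(b) — b=0 (map F..............)
[7] append(b, 1) — b=0,1 (map FF.............)
[8] truncate(b, 1) — b=0 (map F..............)
[9] append(b, 3) — b=0,1,2,3 (map FFFF...........)
[10] append(b, 1) — b=0,1,2,3,4 (map FFFFF..........)
[11] unlink(b) —  (map ...............)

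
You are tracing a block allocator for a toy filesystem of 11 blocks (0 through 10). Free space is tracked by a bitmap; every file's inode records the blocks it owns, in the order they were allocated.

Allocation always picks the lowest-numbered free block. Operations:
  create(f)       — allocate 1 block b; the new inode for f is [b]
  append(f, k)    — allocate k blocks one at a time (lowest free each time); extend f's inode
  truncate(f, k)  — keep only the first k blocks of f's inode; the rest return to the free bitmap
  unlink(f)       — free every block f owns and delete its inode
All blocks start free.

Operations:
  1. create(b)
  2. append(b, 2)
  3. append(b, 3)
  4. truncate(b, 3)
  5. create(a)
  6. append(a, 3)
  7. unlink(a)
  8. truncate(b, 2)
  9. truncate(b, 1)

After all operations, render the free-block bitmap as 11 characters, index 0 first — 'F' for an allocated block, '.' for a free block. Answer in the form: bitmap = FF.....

after create(b) → b:[0]  free=[F..........]
after append(b, 2) → b:[0, 1, 2]  free=[FFF........]
after append(b, 3) → b:[0, 1, 2, 3, 4, 5]  free=[FFFFFF.....]
after truncate(b, 3) → b:[0, 1, 2]  free=[FFF........]
after create(a) → a:[3], b:[0, 1, 2]  free=[FFFF.......]
after append(a, 3) → a:[3, 4, 5, 6], b:[0, 1, 2]  free=[FFFFFFF....]
after unlink(a) → b:[0, 1, 2]  free=[FFF........]
after truncate(b, 2) → b:[0, 1]  free=[FF.........]
after truncate(b, 1) → b:[0]  free=[F..........]

bitmap = F..........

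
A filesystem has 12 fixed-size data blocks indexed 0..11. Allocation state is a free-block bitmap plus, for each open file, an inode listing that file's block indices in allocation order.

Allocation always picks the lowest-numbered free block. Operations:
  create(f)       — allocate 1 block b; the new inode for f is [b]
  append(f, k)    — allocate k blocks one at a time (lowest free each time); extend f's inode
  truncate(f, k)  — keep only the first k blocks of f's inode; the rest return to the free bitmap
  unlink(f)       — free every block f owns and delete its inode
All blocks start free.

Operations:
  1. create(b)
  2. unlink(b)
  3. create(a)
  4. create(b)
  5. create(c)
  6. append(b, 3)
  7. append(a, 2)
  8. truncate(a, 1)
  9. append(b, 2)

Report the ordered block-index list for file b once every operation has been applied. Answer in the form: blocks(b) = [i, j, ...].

blocks(b) = [1, 3, 4, 5, 6, 7]

after create(b) → b:[0]  free=[F...........]
after unlink(b) →   free=[............]
after create(a) → a:[0]  free=[F...........]
after create(b) → a:[0], b:[1]  free=[FF..........]
after create(c) → a:[0], b:[1], c:[2]  free=[FFF.........]
after append(b, 3) → a:[0], b:[1, 3, 4, 5], c:[2]  free=[FFFFFF......]
after append(a, 2) → a:[0, 6, 7], b:[1, 3, 4, 5], c:[2]  free=[FFFFFFFF....]
after truncate(a, 1) → a:[0], b:[1, 3, 4, 5], c:[2]  free=[FFFFFF......]
after append(b, 2) → a:[0], b:[1, 3, 4, 5, 6, 7], c:[2]  free=[FFFFFFFF....]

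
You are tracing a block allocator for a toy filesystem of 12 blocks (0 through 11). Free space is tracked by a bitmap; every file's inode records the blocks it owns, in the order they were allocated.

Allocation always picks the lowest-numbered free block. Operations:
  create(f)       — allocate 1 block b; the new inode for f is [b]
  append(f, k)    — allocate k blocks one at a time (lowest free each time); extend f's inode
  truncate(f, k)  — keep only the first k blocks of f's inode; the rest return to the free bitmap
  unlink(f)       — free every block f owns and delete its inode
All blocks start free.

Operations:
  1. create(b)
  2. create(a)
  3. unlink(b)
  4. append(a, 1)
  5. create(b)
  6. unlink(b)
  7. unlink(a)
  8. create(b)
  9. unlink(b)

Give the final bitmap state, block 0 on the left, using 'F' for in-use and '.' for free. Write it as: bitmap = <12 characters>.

create(b): bitmap=F........... | b=[0]
create(a): bitmap=FF.......... | a=[1] b=[0]
unlink(b): bitmap=.F.......... | a=[1]
append(a, 1): bitmap=FF.......... | a=[1, 0]
create(b): bitmap=FFF......... | a=[1, 0] b=[2]
unlink(b): bitmap=FF.......... | a=[1, 0]
unlink(a): bitmap=............ | 
create(b): bitmap=F........... | b=[0]
unlink(b): bitmap=............ | 

bitmap = ............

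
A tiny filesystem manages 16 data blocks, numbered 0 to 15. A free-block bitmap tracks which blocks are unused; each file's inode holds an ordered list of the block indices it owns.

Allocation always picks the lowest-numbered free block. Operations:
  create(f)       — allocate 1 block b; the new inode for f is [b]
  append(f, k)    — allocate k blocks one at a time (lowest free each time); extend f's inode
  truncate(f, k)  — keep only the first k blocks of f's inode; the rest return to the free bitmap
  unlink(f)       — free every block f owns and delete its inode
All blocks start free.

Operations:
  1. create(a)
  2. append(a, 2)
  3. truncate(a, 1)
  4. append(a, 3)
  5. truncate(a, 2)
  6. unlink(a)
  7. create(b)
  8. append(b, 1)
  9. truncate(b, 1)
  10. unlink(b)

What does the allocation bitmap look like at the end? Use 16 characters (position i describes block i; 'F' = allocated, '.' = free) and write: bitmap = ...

bitmap = ................

[1] create(a) — a=0 (map F...............)
[2] append(a, 2) — a=0,1,2 (map FFF.............)
[3] truncate(a, 1) — a=0 (map F...............)
[4] append(a, 3) — a=0,1,2,3 (map FFFF............)
[5] truncate(a, 2) — a=0,1 (map FF..............)
[6] unlink(a) —  (map ................)
[7] create(b) — b=0 (map F...............)
[8] append(b, 1) — b=0,1 (map FF..............)
[9] truncate(b, 1) — b=0 (map F...............)
[10] unlink(b) —  (map ................)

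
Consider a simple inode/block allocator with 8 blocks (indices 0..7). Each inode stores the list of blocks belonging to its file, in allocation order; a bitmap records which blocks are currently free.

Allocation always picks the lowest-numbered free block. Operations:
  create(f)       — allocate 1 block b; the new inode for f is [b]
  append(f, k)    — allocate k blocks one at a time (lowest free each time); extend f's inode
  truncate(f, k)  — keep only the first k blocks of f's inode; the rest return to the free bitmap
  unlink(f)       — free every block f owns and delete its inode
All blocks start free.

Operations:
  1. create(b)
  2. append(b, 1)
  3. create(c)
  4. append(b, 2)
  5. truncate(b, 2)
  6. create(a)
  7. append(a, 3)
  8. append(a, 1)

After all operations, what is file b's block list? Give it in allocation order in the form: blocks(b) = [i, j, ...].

  1. create(b)  ⇒  F.......  {b→[0]}
  2. append(b, 1)  ⇒  FF......  {b→[0, 1]}
  3. create(c)  ⇒  FFF.....  {b→[0, 1]; c→[2]}
  4. append(b, 2)  ⇒  FFFFF...  {b→[0, 1, 3, 4]; c→[2]}
  5. truncate(b, 2)  ⇒  FFF.....  {b→[0, 1]; c→[2]}
  6. create(a)  ⇒  FFFF....  {a→[3]; b→[0, 1]; c→[2]}
  7. append(a, 3)  ⇒  FFFFFFF.  {a→[3, 4, 5, 6]; b→[0, 1]; c→[2]}
  8. append(a, 1)  ⇒  FFFFFFFF  {a→[3, 4, 5, 6, 7]; b→[0, 1]; c→[2]}

blocks(b) = [0, 1]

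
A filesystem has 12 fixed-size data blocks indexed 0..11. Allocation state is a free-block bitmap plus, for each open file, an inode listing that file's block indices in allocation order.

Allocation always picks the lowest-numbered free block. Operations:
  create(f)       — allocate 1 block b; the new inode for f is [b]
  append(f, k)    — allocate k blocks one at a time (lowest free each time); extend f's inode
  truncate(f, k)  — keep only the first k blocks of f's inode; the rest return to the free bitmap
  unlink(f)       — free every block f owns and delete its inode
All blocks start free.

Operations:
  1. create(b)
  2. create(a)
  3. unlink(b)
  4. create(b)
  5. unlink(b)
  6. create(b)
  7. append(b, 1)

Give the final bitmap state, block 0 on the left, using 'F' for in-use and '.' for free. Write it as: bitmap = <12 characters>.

bitmap = FFF.........

[1] create(b) — b=0 (map F...........)
[2] create(a) — a=1 b=0 (map FF..........)
[3] unlink(b) — a=1 (map .F..........)
[4] create(b) — a=1 b=0 (map FF..........)
[5] unlink(b) — a=1 (map .F..........)
[6] create(b) — a=1 b=0 (map FF..........)
[7] append(b, 1) — a=1 b=0,2 (map FFF.........)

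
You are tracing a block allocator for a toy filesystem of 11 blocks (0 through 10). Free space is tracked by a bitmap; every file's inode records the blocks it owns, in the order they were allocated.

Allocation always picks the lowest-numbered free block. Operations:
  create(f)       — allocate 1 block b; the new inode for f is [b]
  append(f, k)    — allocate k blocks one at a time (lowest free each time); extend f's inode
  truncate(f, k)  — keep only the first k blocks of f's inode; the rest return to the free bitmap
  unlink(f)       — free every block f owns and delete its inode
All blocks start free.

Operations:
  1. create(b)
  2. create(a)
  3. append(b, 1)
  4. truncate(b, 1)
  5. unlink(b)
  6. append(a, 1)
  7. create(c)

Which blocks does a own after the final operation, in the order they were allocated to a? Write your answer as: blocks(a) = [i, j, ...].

blocks(a) = [1, 0]

create(b): bitmap=F.......... | b=[0]
create(a): bitmap=FF......... | a=[1] b=[0]
append(b, 1): bitmap=FFF........ | a=[1] b=[0, 2]
truncate(b, 1): bitmap=FF......... | a=[1] b=[0]
unlink(b): bitmap=.F......... | a=[1]
append(a, 1): bitmap=FF......... | a=[1, 0]
create(c): bitmap=FFF........ | a=[1, 0] c=[2]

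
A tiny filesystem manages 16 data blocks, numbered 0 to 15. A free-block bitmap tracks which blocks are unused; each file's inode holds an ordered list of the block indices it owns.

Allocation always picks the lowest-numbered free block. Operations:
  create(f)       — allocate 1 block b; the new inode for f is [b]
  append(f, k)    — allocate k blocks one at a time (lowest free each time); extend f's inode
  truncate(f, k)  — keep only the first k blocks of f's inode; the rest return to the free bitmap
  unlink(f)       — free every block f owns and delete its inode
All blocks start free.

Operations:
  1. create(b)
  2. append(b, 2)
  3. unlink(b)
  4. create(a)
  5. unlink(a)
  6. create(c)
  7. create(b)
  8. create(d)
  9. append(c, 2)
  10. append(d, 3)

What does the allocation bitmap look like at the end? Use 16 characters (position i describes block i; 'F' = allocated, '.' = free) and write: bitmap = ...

after create(b) → b:[0]  free=[F...............]
after append(b, 2) → b:[0, 1, 2]  free=[FFF.............]
after unlink(b) →   free=[................]
after create(a) → a:[0]  free=[F...............]
after unlink(a) →   free=[................]
after create(c) → c:[0]  free=[F...............]
after create(b) → b:[1], c:[0]  free=[FF..............]
after create(d) → b:[1], c:[0], d:[2]  free=[FFF.............]
after append(c, 2) → b:[1], c:[0, 3, 4], d:[2]  free=[FFFFF...........]
after append(d, 3) → b:[1], c:[0, 3, 4], d:[2, 5, 6, 7]  free=[FFFFFFFF........]

bitmap = FFFFFFFF........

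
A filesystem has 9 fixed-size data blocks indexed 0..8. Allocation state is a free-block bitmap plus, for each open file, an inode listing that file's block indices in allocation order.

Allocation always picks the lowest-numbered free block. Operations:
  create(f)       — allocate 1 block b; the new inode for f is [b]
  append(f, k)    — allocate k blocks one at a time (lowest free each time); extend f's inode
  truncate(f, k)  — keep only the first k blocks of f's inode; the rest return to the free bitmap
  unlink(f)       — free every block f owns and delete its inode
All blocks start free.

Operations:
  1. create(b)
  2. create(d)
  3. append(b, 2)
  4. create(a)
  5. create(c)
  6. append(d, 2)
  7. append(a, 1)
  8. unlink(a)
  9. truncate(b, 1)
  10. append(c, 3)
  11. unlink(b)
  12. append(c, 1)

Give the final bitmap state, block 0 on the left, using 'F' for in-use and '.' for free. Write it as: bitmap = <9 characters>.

bitmap = FFFFFFFF.

[1] create(b) — b=0 (map F........)
[2] create(d) — b=0 d=1 (map FF.......)
[3] append(b, 2) — b=0,2,3 d=1 (map FFFF.....)
[4] create(a) — a=4 b=0,2,3 d=1 (map FFFFF....)
[5] create(c) — a=4 b=0,2,3 c=5 d=1 (map FFFFFF...)
[6] append(d, 2) — a=4 b=0,2,3 c=5 d=1,6,7 (map FFFFFFFF.)
[7] append(a, 1) — a=4,8 b=0,2,3 c=5 d=1,6,7 (map FFFFFFFFF)
[8] unlink(a) — b=0,2,3 c=5 d=1,6,7 (map FFFF.FFF.)
[9] truncate(b, 1) — b=0 c=5 d=1,6,7 (map FF...FFF.)
[10] append(c, 3) — b=0 c=5,2,3,4 d=1,6,7 (map FFFFFFFF.)
[11] unlink(b) — c=5,2,3,4 d=1,6,7 (map .FFFFFFF.)
[12] append(c, 1) — c=5,2,3,4,0 d=1,6,7 (map FFFFFFFF.)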